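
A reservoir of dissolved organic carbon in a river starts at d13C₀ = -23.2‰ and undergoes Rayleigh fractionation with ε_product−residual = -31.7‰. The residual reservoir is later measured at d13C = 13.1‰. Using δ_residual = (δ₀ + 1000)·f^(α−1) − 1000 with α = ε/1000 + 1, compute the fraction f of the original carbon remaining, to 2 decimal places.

α − 1 = ε/1000 = -0.0317
(δ_res + 1000)/(δ₀ + 1000) = (13.1 + 1000)/(-23.2 + 1000) = 1013.1/976.8 = 1.037162
f = 1.037162^(1/-0.0317) = exp(ln(1.037162)/-0.0317) = exp(0.03649/-0.0317)
f = exp(-1.1511) = 0.3163

0.32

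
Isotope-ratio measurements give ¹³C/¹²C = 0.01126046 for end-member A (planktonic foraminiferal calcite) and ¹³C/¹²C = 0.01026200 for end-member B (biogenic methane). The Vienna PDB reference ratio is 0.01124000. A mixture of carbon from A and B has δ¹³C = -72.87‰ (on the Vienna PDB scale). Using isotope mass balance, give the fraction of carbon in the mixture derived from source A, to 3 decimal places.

0.159

δ_A = (0.01126046/0.01124000 − 1)×1000 = (1.001820 − 1)×1000 = 1.820‰
δ_B = (0.01026200/0.01124000 − 1)×1000 = (0.912989 − 1)×1000 = -87.011‰
f_A = (δ_mix − δ_B)/(δ_A − δ_B) = (-72.87 − (-87.011))/(1.820 − (-87.011))
f_A = 14.141 / 88.831 = 0.1592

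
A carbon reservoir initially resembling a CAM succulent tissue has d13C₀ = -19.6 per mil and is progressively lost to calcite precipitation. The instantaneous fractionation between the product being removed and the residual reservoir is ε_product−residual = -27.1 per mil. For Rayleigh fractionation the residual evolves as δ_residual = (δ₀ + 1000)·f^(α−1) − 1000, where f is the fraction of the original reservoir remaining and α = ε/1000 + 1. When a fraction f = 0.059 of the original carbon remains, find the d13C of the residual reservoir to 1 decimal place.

Rayleigh residual: δ_res = (δ₀ + 1000)·f^(α−1) − 1000
α = ε/1000 + 1 = 0.97290, so α − 1 = -0.02710
f^(α−1) = 0.059^(-0.02710) = 1.079717
δ_res = (-19.6 + 1000) × 1.079717 − 1000 = 1058.554 − 1000 = 58.55 per mil

58.6 per mil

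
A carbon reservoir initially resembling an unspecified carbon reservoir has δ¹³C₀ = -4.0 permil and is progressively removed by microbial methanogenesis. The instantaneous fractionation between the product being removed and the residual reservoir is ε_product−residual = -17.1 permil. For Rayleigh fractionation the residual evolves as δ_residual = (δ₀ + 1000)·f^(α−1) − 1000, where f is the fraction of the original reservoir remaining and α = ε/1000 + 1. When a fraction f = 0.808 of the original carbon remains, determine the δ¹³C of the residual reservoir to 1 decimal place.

-0.4 permil

Rayleigh residual: δ_res = (δ₀ + 1000)·f^(α−1) − 1000
α = ε/1000 + 1 = 0.98290, so α − 1 = -0.01710
f^(α−1) = 0.808^(-0.01710) = 1.003652
δ_res = (-4.0 + 1000) × 1.003652 − 1000 = 999.638 − 1000 = -0.36 permil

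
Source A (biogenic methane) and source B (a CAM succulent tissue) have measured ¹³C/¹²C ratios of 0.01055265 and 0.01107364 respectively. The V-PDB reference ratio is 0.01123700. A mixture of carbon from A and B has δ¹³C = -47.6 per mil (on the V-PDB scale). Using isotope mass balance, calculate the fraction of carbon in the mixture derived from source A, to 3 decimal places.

δ_A = (0.01055265/0.01123700 − 1)×1000 = (0.939099 − 1)×1000 = -60.901 per mil
δ_B = (0.01107364/0.01123700 − 1)×1000 = (0.985462 − 1)×1000 = -14.538 per mil
f_A = (δ_mix − δ_B)/(δ_A − δ_B) = (-47.6 − (-14.538))/(-60.901 − (-14.538))
f_A = -33.062 / -46.364 = 0.7131

0.713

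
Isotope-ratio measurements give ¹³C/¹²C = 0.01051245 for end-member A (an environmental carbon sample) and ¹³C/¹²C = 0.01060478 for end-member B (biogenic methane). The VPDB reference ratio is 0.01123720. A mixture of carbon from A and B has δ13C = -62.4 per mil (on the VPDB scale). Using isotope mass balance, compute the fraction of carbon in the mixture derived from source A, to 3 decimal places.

0.745

δ_A = (0.01051245/0.01123720 − 1)×1000 = (0.935504 − 1)×1000 = -64.496 per mil
δ_B = (0.01060478/0.01123720 − 1)×1000 = (0.943721 − 1)×1000 = -56.279 per mil
f_A = (δ_mix − δ_B)/(δ_A − δ_B) = (-62.4 − (-56.279))/(-64.496 − (-56.279))
f_A = -6.121 / -8.216 = 0.7450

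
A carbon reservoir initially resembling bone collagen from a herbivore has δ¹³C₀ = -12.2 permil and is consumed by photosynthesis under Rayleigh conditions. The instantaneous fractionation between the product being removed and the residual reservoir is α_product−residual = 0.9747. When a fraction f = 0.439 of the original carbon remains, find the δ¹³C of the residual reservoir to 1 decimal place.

8.6 permil

Rayleigh residual: δ_res = (δ₀ + 1000)·f^(α−1) − 1000
α − 1 = -0.02530
f^(α−1) = 0.439^(-0.02530) = 1.021047
δ_res = (-12.2 + 1000) × 1.021047 − 1000 = 1008.590 − 1000 = 8.59 permil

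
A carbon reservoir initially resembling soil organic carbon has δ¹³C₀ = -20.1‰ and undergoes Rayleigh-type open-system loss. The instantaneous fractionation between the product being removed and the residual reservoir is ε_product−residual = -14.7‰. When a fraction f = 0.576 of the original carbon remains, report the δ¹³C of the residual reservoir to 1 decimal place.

Rayleigh residual: δ_res = (δ₀ + 1000)·f^(α−1) − 1000
α = ε/1000 + 1 = 0.98530, so α − 1 = -0.01470
f^(α−1) = 0.576^(-0.01470) = 1.008142
δ_res = (-20.1 + 1000) × 1.008142 − 1000 = 987.879 − 1000 = -12.12‰

-12.1‰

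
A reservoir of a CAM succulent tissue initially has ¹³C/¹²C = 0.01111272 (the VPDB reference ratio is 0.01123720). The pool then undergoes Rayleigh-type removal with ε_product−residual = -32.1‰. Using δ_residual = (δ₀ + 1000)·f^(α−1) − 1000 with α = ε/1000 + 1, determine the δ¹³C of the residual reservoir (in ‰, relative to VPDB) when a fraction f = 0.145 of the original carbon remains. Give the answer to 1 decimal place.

δ₀ = (0.01111272/0.01123720 − 1)×1000 = (0.988923 − 1)×1000 = -11.077‰
α − 1 = ε/1000 = -0.0321
f^(α−1) = 0.145^(-0.0321) = 1.063947
δ_res = (-11.077 + 1000) × 1.063947 − 1000 = 1052.161 − 1000 = 52.16‰

52.2‰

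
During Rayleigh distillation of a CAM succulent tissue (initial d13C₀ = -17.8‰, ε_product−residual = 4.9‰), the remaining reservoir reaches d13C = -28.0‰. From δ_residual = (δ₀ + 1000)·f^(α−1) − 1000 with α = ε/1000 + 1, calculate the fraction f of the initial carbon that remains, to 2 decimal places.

α − 1 = ε/1000 = 0.0049
(δ_res + 1000)/(δ₀ + 1000) = (-28.0 + 1000)/(-17.8 + 1000) = 972.0/982.2 = 0.989615
f = 0.989615^(1/0.0049) = exp(ln(0.989615)/0.0049) = exp(-0.01044/0.0049)
f = exp(-2.1304) = 0.1188

0.12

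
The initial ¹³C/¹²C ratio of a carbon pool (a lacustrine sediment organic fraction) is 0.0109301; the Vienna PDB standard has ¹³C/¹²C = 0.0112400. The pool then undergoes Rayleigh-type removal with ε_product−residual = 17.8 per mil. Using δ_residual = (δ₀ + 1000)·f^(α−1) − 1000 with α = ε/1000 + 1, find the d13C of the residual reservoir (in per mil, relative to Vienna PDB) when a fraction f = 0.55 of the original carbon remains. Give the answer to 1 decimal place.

δ₀ = (0.0109301/0.0112400 − 1)×1000 = (0.972429 − 1)×1000 = -27.571 per mil
α − 1 = ε/1000 = 0.0178
f^(α−1) = 0.55^(0.0178) = 0.989415
δ_res = (-27.571 + 1000) × 0.989415 − 1000 = 962.136 − 1000 = -37.86 per mil

-37.9 per mil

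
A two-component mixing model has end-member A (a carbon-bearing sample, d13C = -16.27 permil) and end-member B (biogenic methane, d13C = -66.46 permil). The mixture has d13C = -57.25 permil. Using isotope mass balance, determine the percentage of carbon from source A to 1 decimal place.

18.4%

δ_mix = f_A·δ_A + (1 − f_A)·δ_B  ⇒  f_A = (δ_mix − δ_B)/(δ_A − δ_B)
f_A = (-57.25 − (-66.46)) / (-16.27 − (-66.46))
f_A = 9.21 / 50.19 = 0.1835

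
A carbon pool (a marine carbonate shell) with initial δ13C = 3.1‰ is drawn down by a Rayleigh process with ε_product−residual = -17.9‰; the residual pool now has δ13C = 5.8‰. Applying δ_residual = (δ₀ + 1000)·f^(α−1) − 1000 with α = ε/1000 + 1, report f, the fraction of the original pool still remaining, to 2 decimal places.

0.86

α − 1 = ε/1000 = -0.0179
(δ_res + 1000)/(δ₀ + 1000) = (5.8 + 1000)/(3.1 + 1000) = 1005.8/1003.1 = 1.002692
f = 1.002692^(1/-0.0179) = exp(ln(1.002692)/-0.0179) = exp(0.00269/-0.0179)
f = exp(-0.1502) = 0.8606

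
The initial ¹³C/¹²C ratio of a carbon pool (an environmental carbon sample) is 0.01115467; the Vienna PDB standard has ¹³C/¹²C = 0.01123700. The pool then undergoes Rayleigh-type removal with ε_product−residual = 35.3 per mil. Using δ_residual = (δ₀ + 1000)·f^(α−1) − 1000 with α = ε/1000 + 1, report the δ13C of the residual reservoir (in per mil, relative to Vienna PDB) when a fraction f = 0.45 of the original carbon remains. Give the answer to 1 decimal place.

-34.9 per mil

δ₀ = (0.01115467/0.01123700 − 1)×1000 = (0.992673 − 1)×1000 = -7.327 per mil
α − 1 = ε/1000 = 0.0353
f^(α−1) = 0.45^(0.0353) = 0.972206
δ_res = (-7.327 + 1000) × 0.972206 − 1000 = 965.083 − 1000 = -34.92 per mil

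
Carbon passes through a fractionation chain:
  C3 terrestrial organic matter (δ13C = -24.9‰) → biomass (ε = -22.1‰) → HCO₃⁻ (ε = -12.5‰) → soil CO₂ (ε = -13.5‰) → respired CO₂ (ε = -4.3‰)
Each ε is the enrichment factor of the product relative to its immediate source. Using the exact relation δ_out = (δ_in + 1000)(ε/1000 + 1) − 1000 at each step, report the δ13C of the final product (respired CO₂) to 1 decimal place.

-75.1‰

step 1: δ = (-24.90 + 1000)·(-22.1/1000 + 1) − 1000 = -46.45‰
step 2: δ = (-46.45 + 1000)·(-12.5/1000 + 1) − 1000 = -58.37‰
step 3: δ = (-58.37 + 1000)·(-13.5/1000 + 1) − 1000 = -71.08‰
step 4: δ = (-71.08 + 1000)·(-4.3/1000 + 1) − 1000 = -75.08‰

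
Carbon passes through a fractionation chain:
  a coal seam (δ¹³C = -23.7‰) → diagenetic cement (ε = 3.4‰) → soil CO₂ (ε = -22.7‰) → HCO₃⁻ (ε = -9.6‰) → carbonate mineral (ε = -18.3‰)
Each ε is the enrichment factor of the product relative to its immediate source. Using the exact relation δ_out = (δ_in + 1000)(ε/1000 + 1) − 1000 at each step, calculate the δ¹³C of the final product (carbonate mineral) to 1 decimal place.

-69.2‰

step 1: δ = (-23.70 + 1000)·(3.4/1000 + 1) − 1000 = -20.38‰
step 2: δ = (-20.38 + 1000)·(-22.7/1000 + 1) − 1000 = -42.62‰
step 3: δ = (-42.62 + 1000)·(-9.6/1000 + 1) − 1000 = -51.81‰
step 4: δ = (-51.81 + 1000)·(-18.3/1000 + 1) − 1000 = -69.16‰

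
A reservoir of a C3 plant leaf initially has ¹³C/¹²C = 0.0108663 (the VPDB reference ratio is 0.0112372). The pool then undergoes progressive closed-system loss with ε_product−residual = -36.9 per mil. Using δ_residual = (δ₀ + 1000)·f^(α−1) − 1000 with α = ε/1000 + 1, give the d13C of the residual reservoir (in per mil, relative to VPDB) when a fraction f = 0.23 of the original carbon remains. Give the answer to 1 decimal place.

δ₀ = (0.0108663/0.0112372 − 1)×1000 = (0.966994 − 1)×1000 = -33.006 per mil
α − 1 = ε/1000 = -0.0369
f^(α−1) = 0.23^(-0.0369) = 1.055728
δ_res = (-33.006 + 1000) × 1.055728 − 1000 = 1020.883 − 1000 = 20.88 per mil

20.9 per mil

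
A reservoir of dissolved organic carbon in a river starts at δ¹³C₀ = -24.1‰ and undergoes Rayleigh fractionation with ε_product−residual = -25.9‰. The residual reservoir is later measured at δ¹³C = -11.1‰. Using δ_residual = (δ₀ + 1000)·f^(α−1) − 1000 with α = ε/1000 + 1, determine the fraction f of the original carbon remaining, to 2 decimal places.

α − 1 = ε/1000 = -0.0259
(δ_res + 1000)/(δ₀ + 1000) = (-11.1 + 1000)/(-24.1 + 1000) = 988.9/975.9 = 1.013321
f = 1.013321^(1/-0.0259) = exp(ln(1.013321)/-0.0259) = exp(0.01323/-0.0259)
f = exp(-0.5109) = 0.5999

0.60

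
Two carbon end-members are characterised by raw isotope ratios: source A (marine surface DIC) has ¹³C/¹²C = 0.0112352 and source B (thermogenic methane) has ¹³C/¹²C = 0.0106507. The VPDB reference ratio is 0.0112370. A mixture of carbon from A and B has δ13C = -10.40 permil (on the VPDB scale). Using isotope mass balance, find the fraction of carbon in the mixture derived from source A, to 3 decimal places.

δ_A = (0.0112352/0.0112370 − 1)×1000 = (0.999840 − 1)×1000 = -0.160 permil
δ_B = (0.0106507/0.0112370 − 1)×1000 = (0.947824 − 1)×1000 = -52.176 permil
f_A = (δ_mix − δ_B)/(δ_A − δ_B) = (-10.40 − (-52.176))/(-0.160 − (-52.176))
f_A = 41.776 / 52.016 = 0.8031

0.803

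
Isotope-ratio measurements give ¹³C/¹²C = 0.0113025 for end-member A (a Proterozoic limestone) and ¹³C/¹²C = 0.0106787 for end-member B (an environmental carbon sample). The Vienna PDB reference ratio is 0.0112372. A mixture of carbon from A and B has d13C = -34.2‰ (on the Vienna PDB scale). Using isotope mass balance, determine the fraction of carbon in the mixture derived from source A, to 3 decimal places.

δ_A = (0.0113025/0.0112372 − 1)×1000 = (1.005811 − 1)×1000 = 5.811‰
δ_B = (0.0106787/0.0112372 − 1)×1000 = (0.950299 − 1)×1000 = -49.701‰
f_A = (δ_mix − δ_B)/(δ_A − δ_B) = (-34.2 − (-49.701))/(5.811 − (-49.701))
f_A = 15.501 / 55.512 = 0.2792

0.279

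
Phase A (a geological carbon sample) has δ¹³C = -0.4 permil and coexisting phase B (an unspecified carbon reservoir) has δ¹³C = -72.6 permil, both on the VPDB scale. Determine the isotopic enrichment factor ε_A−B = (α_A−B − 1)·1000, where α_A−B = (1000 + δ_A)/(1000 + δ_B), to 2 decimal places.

α_A−B = (1000 + -0.4) / (1000 + -72.6) = 999.6 / 927.4 = 1.077852
ε_A−B = (1.077852 − 1) × 1000 = 77.852 permil
(The approximation ε ≈ δ_A − δ_B would give 72.2 permil.)

77.85 permil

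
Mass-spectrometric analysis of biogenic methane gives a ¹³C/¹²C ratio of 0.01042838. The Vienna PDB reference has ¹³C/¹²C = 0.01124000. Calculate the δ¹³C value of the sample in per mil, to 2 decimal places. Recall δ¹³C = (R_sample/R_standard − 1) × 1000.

-72.21 per mil

δ¹³C = (R_sample / R_standard − 1) × 1000
R_sample / R_standard = 0.01042838 / 0.01124000 = 0.927792
δ¹³C = (0.927792 − 1) × 1000 = -72.208 per mil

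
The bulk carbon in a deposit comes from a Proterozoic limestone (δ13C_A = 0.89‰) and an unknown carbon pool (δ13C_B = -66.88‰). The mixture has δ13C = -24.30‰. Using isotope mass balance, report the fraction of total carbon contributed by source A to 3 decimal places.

0.628

δ_mix = f_A·δ_A + (1 − f_A)·δ_B  ⇒  f_A = (δ_mix − δ_B)/(δ_A − δ_B)
f_A = (-24.30 − (-66.88)) / (0.89 − (-66.88))
f_A = 42.58 / 67.77 = 0.6283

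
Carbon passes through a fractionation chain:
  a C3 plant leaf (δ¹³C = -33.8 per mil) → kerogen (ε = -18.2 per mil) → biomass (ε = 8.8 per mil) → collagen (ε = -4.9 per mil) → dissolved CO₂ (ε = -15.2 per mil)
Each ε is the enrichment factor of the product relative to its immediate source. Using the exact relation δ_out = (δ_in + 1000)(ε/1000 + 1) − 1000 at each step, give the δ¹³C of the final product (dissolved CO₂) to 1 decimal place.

-62.2 per mil

step 1: δ = (-33.80 + 1000)·(-18.2/1000 + 1) − 1000 = -51.38 per mil
step 2: δ = (-51.38 + 1000)·(8.8/1000 + 1) − 1000 = -43.04 per mil
step 3: δ = (-43.04 + 1000)·(-4.9/1000 + 1) − 1000 = -47.73 per mil
step 4: δ = (-47.73 + 1000)·(-15.2/1000 + 1) − 1000 = -62.20 per mil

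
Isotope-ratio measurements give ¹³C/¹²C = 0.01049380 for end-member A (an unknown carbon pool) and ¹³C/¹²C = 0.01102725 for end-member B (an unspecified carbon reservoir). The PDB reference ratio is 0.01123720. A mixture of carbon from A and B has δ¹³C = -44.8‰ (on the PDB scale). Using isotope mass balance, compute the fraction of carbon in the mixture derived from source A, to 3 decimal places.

0.550

δ_A = (0.01049380/0.01123720 − 1)×1000 = (0.933845 − 1)×1000 = -66.155‰
δ_B = (0.01102725/0.01123720 − 1)×1000 = (0.981317 − 1)×1000 = -18.683‰
f_A = (δ_mix − δ_B)/(δ_A − δ_B) = (-44.8 − (-18.683))/(-66.155 − (-18.683))
f_A = -26.117 / -47.472 = 0.5501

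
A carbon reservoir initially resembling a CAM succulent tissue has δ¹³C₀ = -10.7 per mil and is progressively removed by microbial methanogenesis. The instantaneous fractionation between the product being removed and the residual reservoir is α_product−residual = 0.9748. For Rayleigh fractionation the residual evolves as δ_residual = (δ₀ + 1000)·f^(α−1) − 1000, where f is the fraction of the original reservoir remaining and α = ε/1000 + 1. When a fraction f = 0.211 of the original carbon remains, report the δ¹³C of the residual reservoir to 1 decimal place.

28.9 per mil

Rayleigh residual: δ_res = (δ₀ + 1000)·f^(α−1) − 1000
α − 1 = -0.02520
f^(α−1) = 0.211^(-0.02520) = 1.039987
δ_res = (-10.7 + 1000) × 1.039987 − 1000 = 1028.860 − 1000 = 28.86 per mil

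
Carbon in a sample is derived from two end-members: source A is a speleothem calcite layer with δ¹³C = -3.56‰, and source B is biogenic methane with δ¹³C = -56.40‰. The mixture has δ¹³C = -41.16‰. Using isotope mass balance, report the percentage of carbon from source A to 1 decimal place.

28.8%

δ_mix = f_A·δ_A + (1 − f_A)·δ_B  ⇒  f_A = (δ_mix − δ_B)/(δ_A − δ_B)
f_A = (-41.16 − (-56.40)) / (-3.56 − (-56.40))
f_A = 15.24 / 52.84 = 0.2884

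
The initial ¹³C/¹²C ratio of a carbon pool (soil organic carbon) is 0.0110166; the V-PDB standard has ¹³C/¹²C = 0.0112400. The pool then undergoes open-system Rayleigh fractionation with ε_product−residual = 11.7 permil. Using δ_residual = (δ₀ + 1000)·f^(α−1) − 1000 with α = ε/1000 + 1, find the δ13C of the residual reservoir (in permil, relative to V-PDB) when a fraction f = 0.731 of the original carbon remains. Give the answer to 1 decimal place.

-23.5 permil

δ₀ = (0.0110166/0.0112400 − 1)×1000 = (0.980125 − 1)×1000 = -19.875 permil
α − 1 = ε/1000 = 0.0117
f^(α−1) = 0.731^(0.0117) = 0.996341
δ_res = (-19.875 + 1000) × 0.996341 − 1000 = 976.538 − 1000 = -23.46 permil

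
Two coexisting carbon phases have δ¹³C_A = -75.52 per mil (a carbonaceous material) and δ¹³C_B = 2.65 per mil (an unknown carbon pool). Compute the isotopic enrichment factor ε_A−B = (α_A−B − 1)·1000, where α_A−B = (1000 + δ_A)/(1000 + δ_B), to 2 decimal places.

-77.96 per mil

α_A−B = (1000 + -75.52) / (1000 + 2.65) = 924.48 / 1002.65 = 0.922037
ε_A−B = (0.922037 − 1) × 1000 = -77.963 per mil
(The approximation ε ≈ δ_A − δ_B would give -78.17 per mil.)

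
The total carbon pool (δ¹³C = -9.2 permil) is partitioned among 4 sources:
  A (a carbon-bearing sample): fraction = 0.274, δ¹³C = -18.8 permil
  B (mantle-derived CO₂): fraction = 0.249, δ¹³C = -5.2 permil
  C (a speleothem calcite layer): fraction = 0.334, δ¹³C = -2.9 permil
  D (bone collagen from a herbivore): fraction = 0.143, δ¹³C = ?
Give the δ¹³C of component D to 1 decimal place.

Isotope mass balance: δ_bulk = Σ fᵢ·δᵢ.
-9.2 = 0.274×(-18.8) + 0.249×(-5.2) + 0.334×(-2.9) + 0.143×δ_D
0.143·δ_D = -9.2 − (-7.415) = -1.785
δ_D = -1.785 / 0.143 = -12.49 permil

-12.5 permil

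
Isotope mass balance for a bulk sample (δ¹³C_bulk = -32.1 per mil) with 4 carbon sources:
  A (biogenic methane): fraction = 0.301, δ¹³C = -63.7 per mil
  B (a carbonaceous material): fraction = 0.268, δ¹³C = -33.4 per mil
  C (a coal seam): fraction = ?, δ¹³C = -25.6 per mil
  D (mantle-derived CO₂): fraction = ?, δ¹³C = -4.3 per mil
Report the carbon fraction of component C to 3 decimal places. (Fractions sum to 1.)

0.100

Let f_C and f_D be the unknown fractions; fractions sum to 1 so f_C + f_D = 0.431.
Mass balance: Σ fᵢ·δᵢ = δ_bulk ⇒ f_C·(-25.6) + f_D·(-4.3) = -32.1 − (-28.125) = -3.975
Substitute f_D = 0.431 − f_C:
f_C·(-25.6 − -4.3) = -3.975 − 0.431×(-4.3) = -2.122
f_C = -2.122 / -21.3 = 0.0996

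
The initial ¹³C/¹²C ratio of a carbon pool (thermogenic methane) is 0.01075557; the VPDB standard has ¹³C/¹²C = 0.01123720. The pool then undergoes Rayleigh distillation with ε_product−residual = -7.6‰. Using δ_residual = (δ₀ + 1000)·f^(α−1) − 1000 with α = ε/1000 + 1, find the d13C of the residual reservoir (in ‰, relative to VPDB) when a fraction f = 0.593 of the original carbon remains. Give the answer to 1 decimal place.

δ₀ = (0.01075557/0.01123720 − 1)×1000 = (0.957140 − 1)×1000 = -42.860‰
α − 1 = ε/1000 = -0.0076
f^(α−1) = 0.593^(-0.0076) = 1.003979
δ_res = (-42.860 + 1000) × 1.003979 − 1000 = 960.948 − 1000 = -39.05‰

-39.1‰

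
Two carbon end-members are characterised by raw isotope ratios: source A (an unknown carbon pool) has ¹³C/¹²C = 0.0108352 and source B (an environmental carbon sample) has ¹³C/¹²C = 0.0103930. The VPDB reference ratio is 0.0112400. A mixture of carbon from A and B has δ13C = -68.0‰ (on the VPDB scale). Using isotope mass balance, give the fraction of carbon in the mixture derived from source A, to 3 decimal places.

δ_A = (0.0108352/0.0112400 − 1)×1000 = (0.963986 − 1)×1000 = -36.014‰
δ_B = (0.0103930/0.0112400 − 1)×1000 = (0.924644 − 1)×1000 = -75.356‰
f_A = (δ_mix − δ_B)/(δ_A − δ_B) = (-68.0 − (-75.356))/(-36.014 − (-75.356))
f_A = 7.356 / 39.342 = 0.1870

0.187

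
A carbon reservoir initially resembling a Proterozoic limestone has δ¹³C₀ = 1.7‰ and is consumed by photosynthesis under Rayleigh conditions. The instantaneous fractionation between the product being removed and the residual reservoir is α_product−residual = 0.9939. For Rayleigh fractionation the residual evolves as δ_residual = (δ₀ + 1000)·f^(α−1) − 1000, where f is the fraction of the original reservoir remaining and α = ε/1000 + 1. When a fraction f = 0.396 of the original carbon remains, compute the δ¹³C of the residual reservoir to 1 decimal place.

7.4‰

Rayleigh residual: δ_res = (δ₀ + 1000)·f^(α−1) − 1000
α − 1 = -0.00610
f^(α−1) = 0.396^(-0.00610) = 1.005667
δ_res = (1.7 + 1000) × 1.005667 − 1000 = 1007.376 − 1000 = 7.38‰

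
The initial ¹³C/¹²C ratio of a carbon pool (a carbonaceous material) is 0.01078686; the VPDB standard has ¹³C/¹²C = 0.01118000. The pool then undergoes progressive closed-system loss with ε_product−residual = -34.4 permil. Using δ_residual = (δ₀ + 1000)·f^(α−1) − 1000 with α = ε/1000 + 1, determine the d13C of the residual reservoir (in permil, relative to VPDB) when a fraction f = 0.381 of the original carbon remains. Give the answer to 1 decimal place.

δ₀ = (0.01078686/0.01118000 − 1)×1000 = (0.964835 − 1)×1000 = -35.165 permil
α − 1 = ε/1000 = -0.0344
f^(α−1) = 0.381^(-0.0344) = 1.033752
δ_res = (-35.165 + 1000) × 1.033752 − 1000 = 997.400 − 1000 = -2.60 permil

-2.6 permil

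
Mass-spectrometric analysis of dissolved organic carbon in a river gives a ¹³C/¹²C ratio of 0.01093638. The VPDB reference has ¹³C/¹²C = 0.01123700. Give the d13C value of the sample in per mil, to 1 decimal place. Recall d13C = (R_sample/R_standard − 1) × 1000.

d13C = (R_sample / R_standard − 1) × 1000
R_sample / R_standard = 0.01093638 / 0.01123700 = 0.973247
d13C = (0.973247 − 1) × 1000 = -26.75 per mil

-26.8 per mil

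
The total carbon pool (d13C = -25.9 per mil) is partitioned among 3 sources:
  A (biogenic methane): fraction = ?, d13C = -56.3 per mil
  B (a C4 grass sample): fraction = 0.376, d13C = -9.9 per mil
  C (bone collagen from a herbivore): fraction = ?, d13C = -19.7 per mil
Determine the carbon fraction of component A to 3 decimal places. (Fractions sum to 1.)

0.270

Let f_A and f_C be the unknown fractions; fractions sum to 1 so f_A + f_C = 0.624.
Mass balance: Σ fᵢ·δᵢ = δ_bulk ⇒ f_A·(-56.3) + f_C·(-19.7) = -25.9 − (-3.722) = -22.178
Substitute f_C = 0.624 − f_A:
f_A·(-56.3 − -19.7) = -22.178 − 0.624×(-19.7) = -9.885
f_A = -9.885 / -36.6 = 0.2701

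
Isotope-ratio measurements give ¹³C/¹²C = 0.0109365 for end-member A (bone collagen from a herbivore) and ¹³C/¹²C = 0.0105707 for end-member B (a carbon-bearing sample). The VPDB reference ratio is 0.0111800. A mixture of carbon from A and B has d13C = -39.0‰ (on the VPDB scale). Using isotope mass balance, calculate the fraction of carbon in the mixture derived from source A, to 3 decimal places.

0.474

δ_A = (0.0109365/0.0111800 − 1)×1000 = (0.978220 − 1)×1000 = -21.780‰
δ_B = (0.0105707/0.0111800 − 1)×1000 = (0.945501 − 1)×1000 = -54.499‰
f_A = (δ_mix − δ_B)/(δ_A − δ_B) = (-39.0 − (-54.499))/(-21.780 − (-54.499))
f_A = 15.499 / 32.719 = 0.4737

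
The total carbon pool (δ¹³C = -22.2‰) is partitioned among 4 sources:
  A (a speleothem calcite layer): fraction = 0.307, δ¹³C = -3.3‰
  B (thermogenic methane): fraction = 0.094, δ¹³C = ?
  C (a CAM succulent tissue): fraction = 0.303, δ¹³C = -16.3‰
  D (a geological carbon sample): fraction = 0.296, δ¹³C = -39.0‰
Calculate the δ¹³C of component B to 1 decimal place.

-50.0‰

Isotope mass balance: δ_bulk = Σ fᵢ·δᵢ.
-22.2 = 0.307×(-3.3) + 0.094×δ_B + 0.303×(-16.3) + 0.296×(-39.0)
0.094·δ_B = -22.2 − (-17.496) = -4.704
δ_B = -4.704 / 0.094 = -50.04‰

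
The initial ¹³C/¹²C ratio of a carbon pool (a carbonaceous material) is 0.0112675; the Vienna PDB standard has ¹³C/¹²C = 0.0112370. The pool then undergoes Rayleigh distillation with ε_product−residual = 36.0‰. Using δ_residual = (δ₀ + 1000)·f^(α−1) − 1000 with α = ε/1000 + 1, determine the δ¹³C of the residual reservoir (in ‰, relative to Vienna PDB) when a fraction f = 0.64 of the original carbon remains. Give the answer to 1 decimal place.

-13.3‰

δ₀ = (0.0112675/0.0112370 − 1)×1000 = (1.002714 − 1)×1000 = 2.714‰
α − 1 = ε/1000 = 0.0360
f^(α−1) = 0.64^(0.0360) = 0.984062
δ_res = (2.714 + 1000) × 0.984062 − 1000 = 986.733 − 1000 = -13.27‰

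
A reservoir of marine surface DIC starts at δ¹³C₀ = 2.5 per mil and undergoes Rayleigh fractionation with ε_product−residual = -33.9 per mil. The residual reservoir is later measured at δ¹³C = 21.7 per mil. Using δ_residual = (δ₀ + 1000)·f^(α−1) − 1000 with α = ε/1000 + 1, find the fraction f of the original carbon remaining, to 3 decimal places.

α − 1 = ε/1000 = -0.0339
(δ_res + 1000)/(δ₀ + 1000) = (21.7 + 1000)/(2.5 + 1000) = 1021.7/1002.5 = 1.019152
f = 1.019152^(1/-0.0339) = exp(ln(1.019152)/-0.0339) = exp(0.01897/-0.0339)
f = exp(-0.5596) = 0.5714

0.571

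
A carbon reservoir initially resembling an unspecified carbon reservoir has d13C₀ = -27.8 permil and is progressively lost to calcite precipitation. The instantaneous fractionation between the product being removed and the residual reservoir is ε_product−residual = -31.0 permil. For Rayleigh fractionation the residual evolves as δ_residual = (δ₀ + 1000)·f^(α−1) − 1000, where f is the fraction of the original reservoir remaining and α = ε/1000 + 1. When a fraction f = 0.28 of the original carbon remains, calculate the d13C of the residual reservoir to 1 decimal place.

Rayleigh residual: δ_res = (δ₀ + 1000)·f^(α−1) − 1000
α = ε/1000 + 1 = 0.96900, so α − 1 = -0.03100
f^(α−1) = 0.28^(-0.03100) = 1.040251
δ_res = (-27.8 + 1000) × 1.040251 − 1000 = 1011.332 − 1000 = 11.33 permil

11.3 permil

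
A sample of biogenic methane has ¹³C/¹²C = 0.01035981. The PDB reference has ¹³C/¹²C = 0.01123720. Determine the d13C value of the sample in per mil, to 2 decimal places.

-78.08 per mil

d13C = (R_sample / R_standard − 1) × 1000
R_sample / R_standard = 0.01035981 / 0.01123720 = 0.921921
d13C = (0.921921 − 1) × 1000 = -78.079 per mil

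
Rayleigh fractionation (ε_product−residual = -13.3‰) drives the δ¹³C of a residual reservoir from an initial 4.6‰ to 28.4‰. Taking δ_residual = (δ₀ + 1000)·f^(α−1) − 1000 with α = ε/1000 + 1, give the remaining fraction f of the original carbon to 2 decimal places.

0.17

α − 1 = ε/1000 = -0.0133
(δ_res + 1000)/(δ₀ + 1000) = (28.4 + 1000)/(4.6 + 1000) = 1028.4/1004.6 = 1.023691
f = 1.023691^(1/-0.0133) = exp(ln(1.023691)/-0.0133) = exp(0.02341/-0.0133)
f = exp(-1.7605) = 0.1720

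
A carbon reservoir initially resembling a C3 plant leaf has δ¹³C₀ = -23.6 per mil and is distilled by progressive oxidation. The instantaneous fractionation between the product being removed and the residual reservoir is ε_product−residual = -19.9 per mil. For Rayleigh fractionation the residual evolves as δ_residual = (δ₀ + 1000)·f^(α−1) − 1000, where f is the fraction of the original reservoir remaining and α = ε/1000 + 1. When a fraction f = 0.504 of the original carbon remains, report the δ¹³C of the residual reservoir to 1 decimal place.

-10.2 per mil

Rayleigh residual: δ_res = (δ₀ + 1000)·f^(α−1) − 1000
α = ε/1000 + 1 = 0.98010, so α − 1 = -0.01990
f^(α−1) = 0.504^(-0.01990) = 1.013728
δ_res = (-23.6 + 1000) × 1.013728 − 1000 = 989.804 − 1000 = -10.20 per mil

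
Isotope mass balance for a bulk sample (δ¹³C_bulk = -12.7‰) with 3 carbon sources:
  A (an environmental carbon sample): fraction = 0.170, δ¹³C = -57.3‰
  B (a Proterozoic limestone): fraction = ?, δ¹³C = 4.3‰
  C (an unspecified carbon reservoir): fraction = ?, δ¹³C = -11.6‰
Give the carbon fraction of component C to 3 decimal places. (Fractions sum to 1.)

Let f_C and f_B be the unknown fractions; fractions sum to 1 so f_C + f_B = 0.830.
Mass balance: Σ fᵢ·δᵢ = δ_bulk ⇒ f_C·(-11.6) + f_B·(4.3) = -12.7 − (-9.741) = -2.959
Substitute f_B = 0.830 − f_C:
f_C·(-11.6 − 4.3) = -2.959 − 0.830×(4.3) = -6.528
f_C = -6.528 / -15.9 = 0.4106

0.411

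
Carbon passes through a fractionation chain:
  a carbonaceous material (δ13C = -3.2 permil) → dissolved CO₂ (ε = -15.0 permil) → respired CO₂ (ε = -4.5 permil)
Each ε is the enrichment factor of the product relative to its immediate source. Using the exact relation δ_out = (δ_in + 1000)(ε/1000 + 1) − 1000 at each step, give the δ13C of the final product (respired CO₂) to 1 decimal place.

-22.6 permil

step 1: δ = (-3.20 + 1000)·(-15.0/1000 + 1) − 1000 = -18.15 permil
step 2: δ = (-18.15 + 1000)·(-4.5/1000 + 1) − 1000 = -22.57 permil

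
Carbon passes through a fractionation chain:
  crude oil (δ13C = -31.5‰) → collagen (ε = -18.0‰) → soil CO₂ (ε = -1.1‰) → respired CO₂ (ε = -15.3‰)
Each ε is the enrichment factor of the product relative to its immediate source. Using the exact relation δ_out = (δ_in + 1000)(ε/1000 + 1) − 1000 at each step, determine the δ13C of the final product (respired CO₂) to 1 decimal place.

-64.5‰

step 1: δ = (-31.50 + 1000)·(-18.0/1000 + 1) − 1000 = -48.93‰
step 2: δ = (-48.93 + 1000)·(-1.1/1000 + 1) − 1000 = -49.98‰
step 3: δ = (-49.98 + 1000)·(-15.3/1000 + 1) − 1000 = -64.51‰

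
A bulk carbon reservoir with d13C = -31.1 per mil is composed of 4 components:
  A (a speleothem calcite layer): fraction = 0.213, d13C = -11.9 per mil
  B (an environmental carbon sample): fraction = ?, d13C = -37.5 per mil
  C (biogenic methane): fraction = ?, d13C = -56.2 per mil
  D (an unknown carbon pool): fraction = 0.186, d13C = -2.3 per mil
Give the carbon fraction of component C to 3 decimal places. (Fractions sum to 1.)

0.299

Let f_C and f_B be the unknown fractions; fractions sum to 1 so f_C + f_B = 0.601.
Mass balance: Σ fᵢ·δᵢ = δ_bulk ⇒ f_C·(-56.2) + f_B·(-37.5) = -31.1 − (-2.962) = -28.138
Substitute f_B = 0.601 − f_C:
f_C·(-56.2 − -37.5) = -28.138 − 0.601×(-37.5) = -5.600
f_C = -5.600 / -18.7 = 0.2995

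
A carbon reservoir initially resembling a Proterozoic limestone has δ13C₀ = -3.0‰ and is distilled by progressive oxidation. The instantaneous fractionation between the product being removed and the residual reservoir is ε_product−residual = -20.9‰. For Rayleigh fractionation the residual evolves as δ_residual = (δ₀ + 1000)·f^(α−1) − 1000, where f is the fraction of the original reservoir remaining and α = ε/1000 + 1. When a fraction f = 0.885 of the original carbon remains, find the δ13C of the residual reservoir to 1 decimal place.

Rayleigh residual: δ_res = (δ₀ + 1000)·f^(α−1) − 1000
α = ε/1000 + 1 = 0.97910, so α − 1 = -0.02090
f^(α−1) = 0.885^(-0.02090) = 1.002557
δ_res = (-3.0 + 1000) × 1.002557 − 1000 = 999.549 − 1000 = -0.45‰

-0.5‰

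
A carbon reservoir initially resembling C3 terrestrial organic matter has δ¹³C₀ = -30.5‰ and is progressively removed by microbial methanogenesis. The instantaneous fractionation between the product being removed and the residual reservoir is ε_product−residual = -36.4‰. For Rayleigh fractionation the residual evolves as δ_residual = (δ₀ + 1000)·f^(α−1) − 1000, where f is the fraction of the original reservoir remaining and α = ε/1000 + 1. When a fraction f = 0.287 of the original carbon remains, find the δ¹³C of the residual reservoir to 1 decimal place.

Rayleigh residual: δ_res = (δ₀ + 1000)·f^(α−1) − 1000
α = ε/1000 + 1 = 0.96360, so α − 1 = -0.03640
f^(α−1) = 0.287^(-0.03640) = 1.046485
δ_res = (-30.5 + 1000) × 1.046485 − 1000 = 1014.567 − 1000 = 14.57‰

14.6‰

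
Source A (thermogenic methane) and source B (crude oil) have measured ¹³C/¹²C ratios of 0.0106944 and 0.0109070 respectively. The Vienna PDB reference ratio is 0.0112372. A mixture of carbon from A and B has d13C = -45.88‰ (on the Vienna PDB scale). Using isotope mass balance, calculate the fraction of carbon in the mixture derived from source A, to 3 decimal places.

0.872

δ_A = (0.0106944/0.0112372 − 1)×1000 = (0.951696 − 1)×1000 = -48.304‰
δ_B = (0.0109070/0.0112372 − 1)×1000 = (0.970615 − 1)×1000 = -29.385‰
f_A = (δ_mix − δ_B)/(δ_A − δ_B) = (-45.88 − (-29.385))/(-48.304 − (-29.385))
f_A = -16.495 / -18.919 = 0.8719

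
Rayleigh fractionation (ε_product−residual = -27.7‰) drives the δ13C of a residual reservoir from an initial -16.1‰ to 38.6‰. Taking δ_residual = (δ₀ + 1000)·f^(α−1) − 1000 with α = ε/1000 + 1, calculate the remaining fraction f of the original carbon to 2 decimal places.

0.14

α − 1 = ε/1000 = -0.0277
(δ_res + 1000)/(δ₀ + 1000) = (38.6 + 1000)/(-16.1 + 1000) = 1038.6/983.9 = 1.055595
f = 1.055595^(1/-0.0277) = exp(ln(1.055595)/-0.0277) = exp(0.05410/-0.0277)
f = exp(-1.9532) = 0.1418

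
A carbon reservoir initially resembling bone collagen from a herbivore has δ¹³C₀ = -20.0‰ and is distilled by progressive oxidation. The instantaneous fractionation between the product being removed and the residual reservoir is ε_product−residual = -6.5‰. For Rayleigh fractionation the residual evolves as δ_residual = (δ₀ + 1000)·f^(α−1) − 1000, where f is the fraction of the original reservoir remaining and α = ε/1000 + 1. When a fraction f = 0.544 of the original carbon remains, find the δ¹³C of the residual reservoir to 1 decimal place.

Rayleigh residual: δ_res = (δ₀ + 1000)·f^(α−1) − 1000
α = ε/1000 + 1 = 0.99350, so α − 1 = -0.00650
f^(α−1) = 0.544^(-0.00650) = 1.003965
δ_res = (-20.0 + 1000) × 1.003965 − 1000 = 983.886 − 1000 = -16.11‰

-16.1‰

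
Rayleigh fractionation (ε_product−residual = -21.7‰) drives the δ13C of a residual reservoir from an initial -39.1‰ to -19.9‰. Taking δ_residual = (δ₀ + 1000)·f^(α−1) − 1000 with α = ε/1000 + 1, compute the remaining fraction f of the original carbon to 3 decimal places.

α − 1 = ε/1000 = -0.0217
(δ_res + 1000)/(δ₀ + 1000) = (-19.9 + 1000)/(-39.1 + 1000) = 980.1/960.9 = 1.019981
f = 1.019981^(1/-0.0217) = exp(ln(1.019981)/-0.0217) = exp(0.01978/-0.0217)
f = exp(-0.9117) = 0.4018

0.402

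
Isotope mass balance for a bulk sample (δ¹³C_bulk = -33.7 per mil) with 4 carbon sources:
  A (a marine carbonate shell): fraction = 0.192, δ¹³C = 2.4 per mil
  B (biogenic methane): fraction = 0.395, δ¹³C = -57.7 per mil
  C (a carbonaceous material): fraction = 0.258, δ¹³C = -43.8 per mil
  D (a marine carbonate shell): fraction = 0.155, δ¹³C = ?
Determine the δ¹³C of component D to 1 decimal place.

Isotope mass balance: δ_bulk = Σ fᵢ·δᵢ.
-33.7 = 0.192×(2.4) + 0.395×(-57.7) + 0.258×(-43.8) + 0.155×δ_D
0.155·δ_D = -33.7 − (-33.631) = -0.069
δ_D = -0.069 / 0.155 = -0.44 per mil

-0.4 per mil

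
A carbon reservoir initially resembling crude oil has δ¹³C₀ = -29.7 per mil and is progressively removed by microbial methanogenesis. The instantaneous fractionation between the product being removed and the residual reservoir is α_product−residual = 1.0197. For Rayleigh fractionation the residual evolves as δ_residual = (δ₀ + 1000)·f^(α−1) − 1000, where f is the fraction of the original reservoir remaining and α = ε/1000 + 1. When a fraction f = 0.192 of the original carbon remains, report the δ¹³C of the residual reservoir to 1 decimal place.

Rayleigh residual: δ_res = (δ₀ + 1000)·f^(α−1) − 1000
α − 1 = 0.01970
f^(α−1) = 0.192^(0.01970) = 0.968013
δ_res = (-29.7 + 1000) × 0.968013 − 1000 = 939.263 − 1000 = -60.74 per mil

-60.7 per mil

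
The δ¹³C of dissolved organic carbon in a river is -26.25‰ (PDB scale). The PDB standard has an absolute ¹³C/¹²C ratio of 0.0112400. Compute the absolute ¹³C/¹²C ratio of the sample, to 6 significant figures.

0.0109450

R_sample = R_standard × (δ¹³C/1000 + 1)
R_sample = 0.0112400 × (-26.25/1000 + 1) = 0.0112400 × 0.973750
R_sample = 0.0109450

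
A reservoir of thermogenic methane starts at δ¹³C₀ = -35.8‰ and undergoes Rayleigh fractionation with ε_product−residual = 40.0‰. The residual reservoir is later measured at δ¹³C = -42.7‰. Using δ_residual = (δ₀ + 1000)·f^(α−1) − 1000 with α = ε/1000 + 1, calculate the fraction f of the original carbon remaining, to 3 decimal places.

0.836

α − 1 = ε/1000 = 0.0400
(δ_res + 1000)/(δ₀ + 1000) = (-42.7 + 1000)/(-35.8 + 1000) = 957.3/964.2 = 0.992844
f = 0.992844^(1/0.0400) = exp(ln(0.992844)/0.0400) = exp(-0.00718/0.0400)
f = exp(-0.1795) = 0.8356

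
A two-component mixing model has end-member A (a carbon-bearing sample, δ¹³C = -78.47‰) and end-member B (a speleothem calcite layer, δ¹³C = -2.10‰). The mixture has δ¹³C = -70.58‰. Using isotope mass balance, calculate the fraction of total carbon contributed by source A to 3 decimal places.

0.897

δ_mix = f_A·δ_A + (1 − f_A)·δ_B  ⇒  f_A = (δ_mix − δ_B)/(δ_A − δ_B)
f_A = (-70.58 − (-2.10)) / (-78.47 − (-2.10))
f_A = -68.48 / -76.37 = 0.8967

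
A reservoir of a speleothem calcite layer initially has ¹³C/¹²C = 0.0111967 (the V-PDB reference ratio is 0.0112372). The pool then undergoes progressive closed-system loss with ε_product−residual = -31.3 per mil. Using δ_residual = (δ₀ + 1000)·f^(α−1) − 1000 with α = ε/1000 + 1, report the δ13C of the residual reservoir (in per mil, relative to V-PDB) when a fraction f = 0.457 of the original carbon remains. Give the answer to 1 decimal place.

δ₀ = (0.0111967/0.0112372 − 1)×1000 = (0.996396 − 1)×1000 = -3.604 per mil
α − 1 = ε/1000 = -0.0313
f^(α−1) = 0.457^(-0.0313) = 1.024813
δ_res = (-3.604 + 1000) × 1.024813 − 1000 = 1021.119 − 1000 = 21.12 per mil

21.1 per mil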